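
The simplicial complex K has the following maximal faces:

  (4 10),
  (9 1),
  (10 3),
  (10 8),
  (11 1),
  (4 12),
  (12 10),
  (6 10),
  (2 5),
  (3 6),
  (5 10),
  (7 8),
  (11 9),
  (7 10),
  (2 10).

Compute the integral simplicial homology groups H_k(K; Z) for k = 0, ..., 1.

H_0 = Z^2,  H_1 = Z^5.

Fix the vertex order 1 < 2 < 3 < 4 < 5 < 6 < 7 < 8 < 9 < 10 < 11 < 12 and write every simplex with vertices in increasing order. Then dim K = 1 and the simplices of K are:

  0-simplices (12): [1], [2], [3], [4], [5], [6], [7], [8], [9], [10], [11], [12]
  1-simplices (15): [1,9], [1,11], [2,5], [2,10], [3,6], [3,10], [4,10], [4,12], [5,10], [6,10], [7,8], [7,10], [8,10], [9,11], [10,12]

giving chain groups C_0 ≅ Z^12, C_1 ≅ Z^15.

The boundary map ∂_1: C_1 → C_0 sends each edge [p,q] (with p < q) to q − p. For instance
  ∂[5,10] = [10] − [5].
As a 12×15 matrix over Z this has rank 10, with invariant factors (1,1,1,1,1,1,1,1,1,1).

Computing H_k = (kernel of ∂_k) / (image of ∂_{k+1}):

  H_0: rank C_0 − rank ∂_1 = 12 − 10 = 2, and the invariant factors of ∂_1 are all 1, so H_0 = Z^2.
  H_1: rank ker ∂_1 − rank ∂_2 = (15 − 10) − 0 = 5, and there is no ∂_2, so H_1 = Z^5.

(K is a triangulation of the disjoint union of a wedge of 4 circles and the circle S^1.)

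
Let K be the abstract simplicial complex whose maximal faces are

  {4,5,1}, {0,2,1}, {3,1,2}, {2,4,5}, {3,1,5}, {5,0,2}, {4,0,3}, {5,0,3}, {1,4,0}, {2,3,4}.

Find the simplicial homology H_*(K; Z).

Fix the vertex order 0 < 1 < 2 < 3 < 4 < 5 and write every simplex with vertices in increasing order. Then dim K = 2 and the simplices of K are:

  0-simplices (6): [0], [1], [2], [3], [4], [5]
  1-simplices (15): [0,1], [0,2], [0,3], [0,4], [0,5], [1,2], [1,3], [1,4], [1,5], [2,3], [2,4], [2,5], [3,4], [3,5], [4,5]
  2-simplices (10): [0,1,2], [0,1,4], [0,2,5], [0,3,4], [0,3,5], [1,2,3], [1,3,5], [1,4,5], [2,3,4], [2,4,5]

so the chain groups are C_0 ≅ Z^6, C_1 ≅ Z^15, C_2 ≅ Z^10.

Boundary ∂_1: C_1 → C_0 sends each edge [p,q] (with p < q) to q − p.
The resulting 6×15 matrix has rank 5, and its Smith normal form has invariant factors (1,1,1,1,1).

Boundary ∂_2: C_2 → C_1 acts by ∂[p,q,r] = [q,r] − [p,r] + [p,q]. For instance
  ∂[1,2,3] = [2,3] − [1,3] + [1,2],
  ∂[2,4,5] = [4,5] − [2,5] + [2,4].
The resulting 15×10 matrix has rank 10, and its Smith normal form has invariant factors (1,1,1,1,1,1,1,1,1,2).

Now H_k = ker ∂_k / im ∂_{k+1}, so:

  H_0: rank C_0 − rank ∂_1 = 6 − 5 = 1, and the invariant factors of ∂_1 are all 1, so H_0 ≅ Z.
  H_1: rank ker ∂_1 − rank ∂_2 = (15 − 5) − 10 = 0, and ∂_2 has invariant factor 2 > 1, so H_1 ≅ Z/2Z.
  H_2: rank ker ∂_2 − rank ∂_3 = (10 − 10) − 0 = 0, and there is no ∂_3, so H_2 ≅ 0.

(K is a triangulation of the real projective plane RP^2.)

H_0 ≅ Z,  H_1 ≅ Z/2Z,  H_2 = 0.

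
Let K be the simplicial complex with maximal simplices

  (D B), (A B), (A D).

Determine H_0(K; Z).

Take the total order A < B < D on the vertex set. Then K (dimension 1) consists of the simplices:

  0-simplices (3): A, B, D
  1-simplices (3): AB, AD, BD

so the chain groups are C_0 ≅ Z^3, C_1 ≅ Z^3.

The boundary map ∂_1: C_1 → C_0 maps an edge to its endpoints' difference, ∂[p,q] = q − p. For instance
  ∂AB = B − A.
The resulting 3×3 matrix has rank 2, and its Smith normal form has invariant factors (1,1).

Now H_k = ker ∂_k / im ∂_{k+1}, so:

  H_0: rank C_0 − rank ∂_1 = 3 − 2 = 1, and the invariant factors of ∂_1 are all 1, so H_0 = Z.

(K is a triangulation of the circle S^1.)

H_0 ≅ Z.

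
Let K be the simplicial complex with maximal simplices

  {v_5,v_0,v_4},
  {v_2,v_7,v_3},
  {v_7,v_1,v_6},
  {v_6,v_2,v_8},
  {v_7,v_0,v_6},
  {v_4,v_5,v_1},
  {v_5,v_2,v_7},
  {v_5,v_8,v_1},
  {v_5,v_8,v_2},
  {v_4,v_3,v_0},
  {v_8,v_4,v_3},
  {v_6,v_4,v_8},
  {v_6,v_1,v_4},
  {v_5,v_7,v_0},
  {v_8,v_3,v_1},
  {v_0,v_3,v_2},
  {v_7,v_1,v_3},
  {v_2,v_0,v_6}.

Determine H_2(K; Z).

Take the total order v_0 < v_1 < v_2 < v_3 < v_4 < v_5 < v_6 < v_7 < v_8 on the vertex set. Then K (dimension 2) consists of the simplices:

  0-simplices (9): [v_0], [v_1], [v_2], [v_3], [v_4], [v_5], [v_6], [v_7], [v_8]
  1-simplices (27): (27 of them)
  2-simplices (18): (18 of them)

so the chain groups are C_0 ≅ Z^9, C_1 ≅ Z^27, C_2 ≅ Z^18.

∂_1: C_1 → C_0 maps an edge to its endpoints' difference, ∂[p,q] = q − p. For instance
  ∂[v_0,v_2] = [v_2] − [v_0].
The resulting 9×27 matrix has rank 8, and its Smith normal form has invariant factors (1,1,1,1,1,1,1,1).

∂_2: C_2 → C_1 sends each 2-simplex [p,q,r] to [q,r] − [p,r] + [p,q]. For instance
  ∂[v_2,v_5,v_8] = [v_5,v_8] − [v_2,v_8] + [v_2,v_5],
  ∂[v_0,v_5,v_7] = [v_5,v_7] − [v_0,v_7] + [v_0,v_5].
This gives a 27×18 integer matrix of rank 18; reducing to Smith normal form yields diagonal entries (1,1,1,1,1,1,1,1,1,1,1,1,1,1,1,1,1,2).

Computing H_k = (kernel of ∂_k) / (image of ∂_{k+1}):

  H_2: rank ker ∂_2 − rank ∂_3 = (18 − 18) − 0 = 0, and there is no ∂_3, so H_2 = 0.

H_2 = 0.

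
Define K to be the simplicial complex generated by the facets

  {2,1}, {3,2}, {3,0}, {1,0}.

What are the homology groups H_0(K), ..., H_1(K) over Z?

H_0 ≅ Z,  H_1 ≅ Z.

K has 4 vertices, 4 edges.
rank ∂_0 = 0, rank ∂_1 = 3 ⇒ b_0 = 4 − 0 − 3 = 1; all invariant factors of ∂_1 are 1 so no torsion. So H_0 ≅ Z.
rank ∂_1 = 3, rank ∂_2 = 0 ⇒ b_1 = 4 − 3 − 0 = 1. So H_1 ≅ Z.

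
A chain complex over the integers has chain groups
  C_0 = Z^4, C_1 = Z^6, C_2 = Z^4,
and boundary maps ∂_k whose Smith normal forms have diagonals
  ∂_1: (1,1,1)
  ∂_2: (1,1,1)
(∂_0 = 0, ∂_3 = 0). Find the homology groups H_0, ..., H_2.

H_0: b_0 = 4 − 0 − 3 = 1; torsion from ∂_1 factors > 1: none. So H_0 ≅ Z.
H_1: b_1 = 6 − 3 − 3 = 0; torsion from ∂_2 factors > 1: none. So H_1 ≅ 0.
H_2: b_2 = 4 − 3 − 0 = 1; torsion from ∂_3 factors > 1: none. So H_2 ≅ Z.

H_0 ≅ Z,  H_1 = 0,  H_2 ≅ Z.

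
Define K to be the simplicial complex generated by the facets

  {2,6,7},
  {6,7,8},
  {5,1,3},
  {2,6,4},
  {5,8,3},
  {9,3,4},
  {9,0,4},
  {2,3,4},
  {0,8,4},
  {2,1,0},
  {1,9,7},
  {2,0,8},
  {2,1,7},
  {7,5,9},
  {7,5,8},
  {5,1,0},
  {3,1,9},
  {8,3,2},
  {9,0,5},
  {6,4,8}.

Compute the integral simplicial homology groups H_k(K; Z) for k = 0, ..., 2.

Take the total order 0 < 1 < 2 < 3 < 4 < 5 < 6 < 7 < 8 < 9 on the vertex set. Then K (dimension 2) consists of the simplices:

  0-simplices (10): [0], [1], [2], [3], [4], [5], [6], [7], [8], [9]
  1-simplices (30): (30 of them)
  2-simplices (20): (20 of them)

so the chain groups are C_0 ≅ Z^10, C_1 ≅ Z^30, C_2 ≅ Z^20.

∂_1: C_1 → C_0 sends each edge [p,q] (with p < q) to q − p. For instance
  ∂[5,8] = [8] − [5].
The 10×30 boundary matrix has rank 9 and Smith normal form diag(1,1,1,1,1,1,1,1,1).

The boundary map ∂_2: C_2 → C_1 acts by ∂[p,q,r] = [q,r] − [p,r] + [p,q]. For instance
  ∂[1,7,9] = [7,9] − [1,9] + [1,7],
  ∂[6,7,8] = [7,8] − [6,8] + [6,7].
As a 30×20 matrix over Z this has rank 20, with invariant factors (1,1,1,1,1,1,1,1,1,1,1,1,1,1,1,1,1,1,1,2).

Computing H_k = (kernel of ∂_k) / (image of ∂_{k+1}):

  H_0: rank C_0 − rank ∂_1 = 10 − 9 = 1, and the invariant factors of ∂_1 are all 1, so H_0 = Z.
  H_1: rank ker ∂_1 − rank ∂_2 = (30 − 9) − 20 = 1, and ∂_2 has invariant factor 2 > 1, so H_1 = Z ⊕ Z/2.
  H_2: rank ker ∂_2 − rank ∂_3 = (20 − 20) − 0 = 0, and there is no ∂_3, so H_2 = 0.

H_0 ≅ Z,  H_1 ≅ Z ⊕ Z/2,  H_2 = 0.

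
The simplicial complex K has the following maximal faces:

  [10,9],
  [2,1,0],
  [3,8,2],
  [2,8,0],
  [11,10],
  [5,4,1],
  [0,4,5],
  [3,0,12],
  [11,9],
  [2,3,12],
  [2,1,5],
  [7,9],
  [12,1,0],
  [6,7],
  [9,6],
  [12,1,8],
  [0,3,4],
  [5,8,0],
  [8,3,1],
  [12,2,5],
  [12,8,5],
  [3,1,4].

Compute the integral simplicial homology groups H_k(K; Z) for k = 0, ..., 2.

H_0 ≅ Z^2,  H_1 ≅ Z^4,  H_2 ≅ Z.

Order the vertices as 0 < 1 < 2 < 3 < 4 < 5 < 6 < 7 < 8 < 9 < 10 < 11 < 12. Listing each simplex with vertices in this order, K has dimension 2 with simplices:

  0-simplices (13): [0], [1], [2], [3], [4], [5], [6], [7], [8], [9], [10], [11], [12]
  1-simplices (30): (30 of them)
  2-simplices (16): [0,1,2], [0,1,12], [0,2,8], [0,3,4], [0,3,12], [0,4,5], [0,5,8], [1,2,5], [1,3,4], [1,3,8], [1,4,5], [1,8,12], [2,3,8], [2,3,12], [2,5,12], [5,8,12]

giving chain groups C_0 ≅ Z^13, C_1 ≅ Z^30, C_2 ≅ Z^16.

The boundary map ∂_1: C_1 → C_0 sends each edge [p,q] (with p < q) to q − p. For instance
  ∂[2,8] = [8] − [2].
The 13×30 boundary matrix has rank 11 and Smith normal form diag(1,1,1,1,1,1,1,1,1,1,1).

The boundary map ∂_2: C_2 → C_1 acts by ∂[p,q,r] = [q,r] − [p,r] + [p,q]. For instance
  ∂[0,4,5] = [4,5] − [0,5] + [0,4],
  ∂[1,4,5] = [4,5] − [1,5] + [1,4].
This gives a 30×16 integer matrix of rank 15; reducing to Smith normal form yields diagonal entries (1,1,1,1,1,1,1,1,1,1,1,1,1,1,1).

From H_k ≅ ker(∂_k) / im(∂_{k+1}) we obtain:

  H_0: rank C_0 − rank ∂_1 = 13 − 11 = 2, and the invariant factors of ∂_1 are all 1, so H_0 ≅ Z^2.
  H_1: rank ker ∂_1 − rank ∂_2 = (30 − 11) − 15 = 4, and the invariant factors of ∂_2 are all 1, so H_1 ≅ Z^4.
  H_2: rank ker ∂_2 − rank ∂_3 = (16 − 15) − 0 = 1, and there is no ∂_3, so H_2 ≅ Z.

(K is a triangulation of the disjoint union of a wedge of 2 circles and the torus T^2.)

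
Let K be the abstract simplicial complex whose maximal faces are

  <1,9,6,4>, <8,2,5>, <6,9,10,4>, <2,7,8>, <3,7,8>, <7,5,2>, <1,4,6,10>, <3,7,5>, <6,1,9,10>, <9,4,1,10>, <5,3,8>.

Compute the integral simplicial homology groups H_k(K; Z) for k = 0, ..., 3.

H_0 = Z^2,  H_1 = 0,  H_2 = Z,  H_3 = Z.

Fix the vertex order 1 < 2 < 3 < 4 < 5 < 6 < 7 < 8 < 9 < 10 and write every simplex with vertices in increasing order. Then dim K = 3 and the simplices of K are:

  0-simplices (10): [1], [2], [3], [4], [5], [6], [7], [8], [9], [10]
  1-simplices (19): [1,4], [1,6], [1,9], [1,10], [2,5], [2,7], [2,8], [3,5], [3,7], [3,8], [4,6], [4,9], [4,10], [5,7], [5,8], [6,9], [6,10], [7,8], [9,10]
  2-simplices (16): [1,4,6], [1,4,9], [1,4,10], [1,6,9], [1,6,10], [1,9,10], [2,5,7], [2,5,8], [2,7,8], [3,5,7], [3,5,8], [3,7,8], [4,6,9], [4,6,10], [4,9,10], [6,9,10]
  3-simplices (5): [1,4,6,9], [1,4,6,10], [1,4,9,10], [1,6,9,10], [4,6,9,10]

Hence C_0 ≅ Z^10, C_1 ≅ Z^19, C_2 ≅ Z^16, C_3 ≅ Z^5.

The boundary map ∂_1: C_1 → C_0 sends each edge [p,q] (with p < q) to q − p.
The resulting 10×19 matrix has rank 8, and its Smith normal form has invariant factors (1,1,1,1,1,1,1,1).

∂_2: C_2 → C_1 acts by ∂[p,q,r] = [q,r] − [p,r] + [p,q]. For instance
  ∂[4,9,10] = [9,10] − [4,10] + [4,9],
  ∂[2,5,8] = [5,8] − [2,8] + [2,5].
This gives a 19×16 integer matrix of rank 11; reducing to Smith normal form yields diagonal entries (1,1,1,1,1,1,1,1,1,1,1).

Boundary ∂_3: C_3 → C_2 sends each 3-simplex σ to the alternating sum Σ_i (−1)^i (σ with its i-th vertex removed). For instance
  ∂[1,4,6,10] = [4,6,10] − [1,6,10] + [1,4,10] − [1,4,6],
  ∂[1,4,9,10] = [4,9,10] − [1,9,10] + [1,4,10] − [1,4,9].
This gives a 16×5 integer matrix of rank 4; reducing to Smith normal form yields diagonal entries (1,1,1,1).

From H_k ≅ ker(∂_k) / im(∂_{k+1}) we obtain:

  H_0: rank C_0 − rank ∂_1 = 10 − 8 = 2, and the invariant factors of ∂_1 are all 1, so H_0 = Z^2.
  H_1: rank ker ∂_1 − rank ∂_2 = (19 − 8) − 11 = 0, and the invariant factors of ∂_2 are all 1, so H_1 = 0.
  H_2: rank ker ∂_2 − rank ∂_3 = (16 − 11) − 4 = 1, and the invariant factors of ∂_3 are all 1, so H_2 = Z.
  H_3: rank ker ∂_3 − rank ∂_4 = (5 − 4) − 0 = 1, and there is no ∂_4, so H_3 = Z.

As a check, the Euler characteristic is 10 − 19 + 16 − 5 = 2, which agrees with 2 − 0 + 1 − 1 = 2.
(K is a triangulation of the disjoint union of the 2-sphere S^2 and the 3-sphere S^3.)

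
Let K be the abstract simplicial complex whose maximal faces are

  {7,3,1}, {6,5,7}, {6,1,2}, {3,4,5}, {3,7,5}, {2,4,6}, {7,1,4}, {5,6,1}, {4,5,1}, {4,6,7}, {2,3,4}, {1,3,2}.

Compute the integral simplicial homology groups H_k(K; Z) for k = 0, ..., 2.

H_0 ≅ Z,  H_1 ≅ Z_2,  H_2 = 0.

Take the total order 1 < 2 < 3 < 4 < 5 < 6 < 7 on the vertex set. Then K (dimension 2) consists of the simplices:

  0-simplices (7): [1], [2], [3], [4], [5], [6], [7]
  1-simplices (18): [1,2], [1,3], [1,4], [1,5], [1,6], [1,7], [2,3], [2,4], [2,6], [3,4], [3,5], [3,7], [4,5], [4,6], [4,7], [5,6], [5,7], [6,7]
  2-simplices (12): [1,2,3], [1,2,6], [1,3,7], [1,4,5], [1,4,7], [1,5,6], [2,3,4], [2,4,6], [3,4,5], [3,5,7], [4,6,7], [5,6,7]

so the chain groups are C_0 ≅ Z^7, C_1 ≅ Z^18, C_2 ≅ Z^12.

Boundary ∂_1: C_1 → C_0 sends each edge [p,q] (with p < q) to q − p.
The 7×18 boundary matrix has rank 6 and Smith normal form diag(1,1,1,1,1,1).

Boundary ∂_2: C_2 → C_1 maps a triangle to the signed sum of its edges. For instance
  ∂[4,6,7] = [6,7] − [4,7] + [4,6],
  ∂[5,6,7] = [6,7] − [5,7] + [5,6].
This gives a 18×12 integer matrix of rank 12; reducing to Smith normal form yields diagonal entries (1,1,1,1,1,1,1,1,1,1,1,2).

Now H_k = ker ∂_k / im ∂_{k+1}, so:

  H_0: rank C_0 − rank ∂_1 = 7 − 6 = 1, and the invariant factors of ∂_1 are all 1, so H_0 = Z.
  H_1: rank ker ∂_1 − rank ∂_2 = (18 − 6) − 12 = 0, and ∂_2 has invariant factor 2 > 1, so H_1 = Z_2.
  H_2: rank ker ∂_2 − rank ∂_3 = (12 − 12) − 0 = 0, and there is no ∂_3, so H_2 = 0.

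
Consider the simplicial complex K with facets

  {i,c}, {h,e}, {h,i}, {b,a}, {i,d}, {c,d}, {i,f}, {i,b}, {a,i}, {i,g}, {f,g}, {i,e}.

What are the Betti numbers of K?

b_0 = 1, b_1 = 4.

Fix the vertex order a < b < c < d < e < f < g < h < i and write every simplex with vertices in increasing order. Then dim K = 1 and the simplices of K are:

  0-simplices (9): a, b, c, d, e, f, g, h, i
  1-simplices (12): ab, ai, bi, cd, ci, di, eh, ei, fg, fi, gi, hi

so the chain groups are C_0 ≅ Z^9, C_1 ≅ Z^12.

Boundary ∂_1: C_1 → C_0 is given by ∂[p,q] = [q] − [p].
This gives a 9×12 integer matrix of rank 8; reducing to Smith normal form yields diagonal entries (1,1,1,1,1,1,1,1).

Now H_k = ker ∂_k / im ∂_{k+1}, so:

  H_0: rank C_0 − rank ∂_1 = 9 − 8 = 1, and the invariant factors of ∂_1 are all 1, so H_0 ≅ Z.
  H_1: rank ker ∂_1 − rank ∂_2 = (12 − 8) − 0 = 4, and there is no ∂_2, so H_1 ≅ Z^4.

Hence the Betti numbers are b_0 = 1, b_1 = 4.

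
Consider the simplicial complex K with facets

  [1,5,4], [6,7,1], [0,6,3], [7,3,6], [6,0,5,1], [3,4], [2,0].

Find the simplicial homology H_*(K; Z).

Fix the vertex order 0 < 1 < 2 < 3 < 4 < 5 < 6 < 7 and write every simplex with vertices in increasing order. Then dim K = 3 and the simplices of K are:

  0-simplices (8): [0], [1], [2], [3], [4], [5], [6], [7]
  1-simplices (15): [0,1], [0,2], [0,3], [0,5], [0,6], [1,4], [1,5], [1,6], [1,7], [3,4], [3,6], [3,7], [4,5], [5,6], [6,7]
  2-simplices (8): [0,1,5], [0,1,6], [0,3,6], [0,5,6], [1,4,5], [1,5,6], [1,6,7], [3,6,7]
  3-simplices (1): [0,1,5,6]

Hence C_0 ≅ Z^8, C_1 ≅ Z^15, C_2 ≅ Z^8, C_3 ≅ Z^1.

The boundary map ∂_1: C_1 → C_0 sends each edge [p,q] (with p < q) to q − p.
The 8×15 boundary matrix has rank 7 and Smith normal form diag(1,1,1,1,1,1,1).

The boundary map ∂_2: C_2 → C_1 sends each 2-simplex [p,q,r] to [q,r] − [p,r] + [p,q]. For instance
  ∂[0,5,6] = [5,6] − [0,6] + [0,5],
  ∂[1,5,6] = [5,6] − [1,6] + [1,5].
The 15×8 boundary matrix has rank 7 and Smith normal form diag(1,1,1,1,1,1,1).

∂_3: C_3 → C_2 sends each 3-simplex σ to the alternating sum Σ_i (−1)^i (σ with its i-th vertex removed). For instance
  ∂[0,1,5,6] = [1,5,6] − [0,5,6] + [0,1,6] − [0,1,5].
As a 8×1 matrix over Z this has rank 1, with invariant factors (1).

From H_k ≅ ker(∂_k) / im(∂_{k+1}) we obtain:

  H_0: rank C_0 − rank ∂_1 = 8 − 7 = 1, and the invariant factors of ∂_1 are all 1, so H_0 ≅ Z.
  H_1: rank ker ∂_1 − rank ∂_2 = (15 − 7) − 7 = 1, and the invariant factors of ∂_2 are all 1, so H_1 ≅ Z.
  H_2: rank ker ∂_2 − rank ∂_3 = (8 − 7) − 1 = 0, and the invariant factors of ∂_3 are all 1, so H_2 ≅ 0.
  H_3: rank ker ∂_3 − rank ∂_4 = (1 − 1) − 0 = 0, and there is no ∂_4, so H_3 ≅ 0.

H_0 ≅ Z,  H_1 ≅ Z,  H_2 = 0,  H_3 = 0.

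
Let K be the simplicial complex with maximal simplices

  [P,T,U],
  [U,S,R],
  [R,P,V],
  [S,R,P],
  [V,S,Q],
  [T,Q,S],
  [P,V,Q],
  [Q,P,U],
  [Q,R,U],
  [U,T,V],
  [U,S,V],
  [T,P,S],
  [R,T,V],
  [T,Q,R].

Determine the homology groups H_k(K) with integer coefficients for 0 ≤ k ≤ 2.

H_0 ≅ Z,  H_1 ≅ Z^2,  H_2 ≅ Z.

Order the vertices as P < Q < R < S < T < U < V. Listing each simplex with vertices in this order, K has dimension 2 with simplices:

  0-simplices (7): P, Q, R, S, T, U, V
  1-simplices (21): PQ, PR, PS, PT, PU, PV, QR, QS, QT, QU, QV, RS, RT, RU, RV, ST, SU, SV, TU, TV, UV
  2-simplices (14): PQU, PQV, PRS, PRV, PST, PTU, QRT, QRU, QST, QSV, RSU, RTV, SUV, TUV

so the chain groups are C_0 ≅ Z^7, C_1 ≅ Z^21, C_2 ≅ Z^14.

The boundary map ∂_1: C_1 → C_0 sends each edge [p,q] (with p < q) to q − p.
As a 7×21 matrix over Z this has rank 6, with invariant factors (1,1,1,1,1,1).

∂_2: C_2 → C_1 maps a triangle to the signed sum of its edges. For instance
  ∂PQU = QU − PU + PQ,
  ∂QRT = RT − QT + QR.
The 21×14 boundary matrix has rank 13 and Smith normal form diag(1,1,1,1,1,1,1,1,1,1,1,1,1).

Computing H_k = (kernel of ∂_k) / (image of ∂_{k+1}):

  H_0: rank C_0 − rank ∂_1 = 7 − 6 = 1, and the invariant factors of ∂_1 are all 1, so H_0 = Z.
  H_1: rank ker ∂_1 − rank ∂_2 = (21 − 6) − 13 = 2, and the invariant factors of ∂_2 are all 1, so H_1 = Z^2.
  H_2: rank ker ∂_2 − rank ∂_3 = (14 − 13) − 0 = 1, and there is no ∂_3, so H_2 = Z.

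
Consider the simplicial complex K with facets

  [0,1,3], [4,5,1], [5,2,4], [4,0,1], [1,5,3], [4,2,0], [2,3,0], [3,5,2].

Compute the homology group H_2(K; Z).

Fix the vertex order 0 < 1 < 2 < 3 < 4 < 5 and write every simplex with vertices in increasing order. Then dim K = 2 and the simplices of K are:

  0-simplices (6): [0], [1], [2], [3], [4], [5]
  1-simplices (12): [0,1], [0,2], [0,3], [0,4], [1,3], [1,4], [1,5], [2,3], [2,4], [2,5], [3,5], [4,5]
  2-simplices (8): [0,1,3], [0,1,4], [0,2,3], [0,2,4], [1,3,5], [1,4,5], [2,3,5], [2,4,5]

Hence C_0 ≅ Z^6, C_1 ≅ Z^12, C_2 ≅ Z^8.

Boundary ∂_1: C_1 → C_0 maps an edge to its endpoints' difference, ∂[p,q] = q − p. For instance
  ∂[2,4] = [4] − [2].
As a 6×12 matrix over Z this has rank 5, with invariant factors (1,1,1,1,1).

The boundary map ∂_2: C_2 → C_1 sends each 2-simplex [p,q,r] to [q,r] − [p,r] + [p,q]. For instance
  ∂[0,1,4] = [1,4] − [0,4] + [0,1],
  ∂[0,2,3] = [2,3] − [0,3] + [0,2].
This gives a 12×8 integer matrix of rank 7; reducing to Smith normal form yields diagonal entries (1,1,1,1,1,1,1).

Computing H_k = (kernel of ∂_k) / (image of ∂_{k+1}):

  H_2: rank ker ∂_2 − rank ∂_3 = (8 − 7) − 0 = 1, and there is no ∂_3, so H_2 ≅ Z.

H_2 = Z.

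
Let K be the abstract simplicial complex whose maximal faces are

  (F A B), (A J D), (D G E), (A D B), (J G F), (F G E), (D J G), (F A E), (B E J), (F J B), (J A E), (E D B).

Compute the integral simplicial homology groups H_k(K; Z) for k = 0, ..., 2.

Fix the vertex order A < B < D < E < F < G < J and write every simplex with vertices in increasing order. Then dim K = 2 and the simplices of K are:

  0-simplices (7): A, B, D, E, F, G, J
  1-simplices (18): AB, AD, AE, AF, AJ, BD, BE, BF, BJ, DE, DG, DJ, EF, EG, EJ, FG, FJ, GJ
  2-simplices (12): ABD, ABF, ADJ, AEF, AEJ, BDE, BEJ, BFJ, DEG, DGJ, EFG, FGJ

so the chain groups are C_0 ≅ Z^7, C_1 ≅ Z^18, C_2 ≅ Z^12.

∂_1: C_1 → C_0 is given by ∂[p,q] = [q] − [p]. For instance
  ∂DJ = J − D.
The 7×18 boundary matrix has rank 6 and Smith normal form diag(1,1,1,1,1,1).

Boundary ∂_2: C_2 → C_1 maps a triangle to the signed sum of its edges. For instance
  ∂DEG = EG − DG + DE,
  ∂DGJ = GJ − DJ + DG.
The 18×12 boundary matrix has rank 12 and Smith normal form diag(1,1,1,1,1,1,1,1,1,1,1,2).

From H_k ≅ ker(∂_k) / im(∂_{k+1}) we obtain:

  H_0: rank C_0 − rank ∂_1 = 7 − 6 = 1, and the invariant factors of ∂_1 are all 1, so H_0 = Z.
  H_1: rank ker ∂_1 − rank ∂_2 = (18 − 6) − 12 = 0, and ∂_2 has invariant factor 2 > 1, so H_1 = Z/2Z.
  H_2: rank ker ∂_2 − rank ∂_3 = (12 − 12) − 0 = 0, and there is no ∂_3, so H_2 = 0.

As a check, the Euler characteristic is 7 − 18 + 12 = 1, which agrees with 1 − 0 + 0 = 1.

H_0 ≅ Z,  H_1 ≅ Z/2Z,  H_2 = 0.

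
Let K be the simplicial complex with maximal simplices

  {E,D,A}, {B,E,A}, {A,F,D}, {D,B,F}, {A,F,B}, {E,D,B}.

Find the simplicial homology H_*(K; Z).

Take the total order A < B < D < E < F on the vertex set. Then K (dimension 2) consists of the simplices:

  0-simplices (5): A, B, D, E, F
  1-simplices (9): AB, AD, AE, AF, BD, BE, BF, DE, DF
  2-simplices (6): ABE, ABF, ADE, ADF, BDE, BDF

Hence C_0 ≅ Z^5, C_1 ≅ Z^9, C_2 ≅ Z^6.

∂_1: C_1 → C_0 maps an edge to its endpoints' difference, ∂[p,q] = q − p. For instance
  ∂BD = D − B.
This gives a 5×9 integer matrix of rank 4; reducing to Smith normal form yields diagonal entries (1,1,1,1).

Boundary ∂_2: C_2 → C_1 acts by ∂[p,q,r] = [q,r] − [p,r] + [p,q]. For instance
  ∂ABE = BE − AE + AB,
  ∂BDF = DF − BF + BD.
The resulting 9×6 matrix has rank 5, and its Smith normal form has invariant factors (1,1,1,1,1).

Reading off H_k = ker ∂_k / im ∂_{k+1}:

  H_0: rank C_0 − rank ∂_1 = 5 − 4 = 1, and the invariant factors of ∂_1 are all 1, so H_0 = Z.
  H_1: rank ker ∂_1 − rank ∂_2 = (9 − 4) − 5 = 0, and the invariant factors of ∂_2 are all 1, so H_1 = 0.
  H_2: rank ker ∂_2 − rank ∂_3 = (6 − 5) − 0 = 1, and there is no ∂_3, so H_2 = Z.

H_0 ≅ Z,  H_1 = 0,  H_2 ≅ Z.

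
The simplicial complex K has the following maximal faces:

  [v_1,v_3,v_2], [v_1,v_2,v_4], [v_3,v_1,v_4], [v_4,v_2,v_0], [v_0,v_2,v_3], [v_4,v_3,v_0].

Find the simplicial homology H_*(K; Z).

Take the total order v_0 < v_1 < v_2 < v_3 < v_4 on the vertex set. Then K (dimension 2) consists of the simplices:

  0-simplices (5): [v_0], [v_1], [v_2], [v_3], [v_4]
  1-simplices (9): [v_0,v_2], [v_0,v_3], [v_0,v_4], [v_1,v_2], [v_1,v_3], [v_1,v_4], [v_2,v_3], [v_2,v_4], [v_3,v_4]
  2-simplices (6): [v_0,v_2,v_3], [v_0,v_2,v_4], [v_0,v_3,v_4], [v_1,v_2,v_3], [v_1,v_2,v_4], [v_1,v_3,v_4]

Hence C_0 ≅ Z^5, C_1 ≅ Z^9, C_2 ≅ Z^6.

The boundary map ∂_1: C_1 → C_0 sends each edge [p,q] (with p < q) to q − p.
The resulting 5×9 matrix has rank 4, and its Smith normal form has invariant factors (1,1,1,1).

∂_2: C_2 → C_1 maps a triangle to the signed sum of its edges. For instance
  ∂[v_1,v_2,v_4] = [v_2,v_4] − [v_1,v_4] + [v_1,v_2],
  ∂[v_1,v_3,v_4] = [v_3,v_4] − [v_1,v_4] + [v_1,v_3].
As a 9×6 matrix over Z this has rank 5, with invariant factors (1,1,1,1,1).

Computing H_k = (kernel of ∂_k) / (image of ∂_{k+1}):

  H_0: rank C_0 − rank ∂_1 = 5 − 4 = 1, and the invariant factors of ∂_1 are all 1, so H_0 ≅ Z.
  H_1: rank ker ∂_1 − rank ∂_2 = (9 − 4) − 5 = 0, and the invariant factors of ∂_2 are all 1, so H_1 ≅ 0.
  H_2: rank ker ∂_2 − rank ∂_3 = (6 − 5) − 0 = 1, and there is no ∂_3, so H_2 ≅ Z.

(K is a triangulation of the 2-sphere S^2.)

H_0 ≅ Z,  H_1 = 0,  H_2 ≅ Z.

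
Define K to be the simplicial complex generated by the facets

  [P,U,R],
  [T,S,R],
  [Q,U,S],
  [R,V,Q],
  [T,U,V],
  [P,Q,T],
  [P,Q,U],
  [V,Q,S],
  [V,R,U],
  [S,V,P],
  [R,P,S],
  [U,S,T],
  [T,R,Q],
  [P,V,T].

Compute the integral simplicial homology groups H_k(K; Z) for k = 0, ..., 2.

H_0 ≅ Z,  H_1 ≅ Z^2,  H_2 ≅ Z.

Take the total order P < Q < R < S < T < U < V on the vertex set. Then K (dimension 2) consists of the simplices:

  0-simplices (7): P, Q, R, S, T, U, V
  1-simplices (21): PQ, PR, PS, PT, PU, PV, QR, QS, QT, QU, QV, RS, RT, RU, RV, ST, SU, SV, TU, TV, UV
  2-simplices (14): PQT, PQU, PRS, PRU, PSV, PTV, QRT, QRV, QSU, QSV, RST, RUV, STU, TUV

so the chain groups are C_0 ≅ Z^7, C_1 ≅ Z^21, C_2 ≅ Z^14.

∂_1: C_1 → C_0 is given by ∂[p,q] = [q] − [p]. For instance
  ∂PR = R − P.
As a 7×21 matrix over Z this has rank 6, with invariant factors (1,1,1,1,1,1).

∂_2: C_2 → C_1 sends each 2-simplex [p,q,r] to [q,r] − [p,r] + [p,q]. For instance
  ∂QRT = RT − QT + QR,
  ∂PRU = RU − PU + PR.
As a 21×14 matrix over Z this has rank 13, with invariant factors (1,1,1,1,1,1,1,1,1,1,1,1,1).

From H_k ≅ ker(∂_k) / im(∂_{k+1}) we obtain:

  H_0: rank C_0 − rank ∂_1 = 7 − 6 = 1, and the invariant factors of ∂_1 are all 1, so H_0 = Z.
  H_1: rank ker ∂_1 − rank ∂_2 = (21 − 6) − 13 = 2, and the invariant factors of ∂_2 are all 1, so H_1 = Z^2.
  H_2: rank ker ∂_2 − rank ∂_3 = (14 − 13) − 0 = 1, and there is no ∂_3, so H_2 = Z.

As a check, the Euler characteristic is 7 − 21 + 14 = 0, which agrees with 1 − 2 + 1 = 0.
(K is a triangulation of the torus T^2.)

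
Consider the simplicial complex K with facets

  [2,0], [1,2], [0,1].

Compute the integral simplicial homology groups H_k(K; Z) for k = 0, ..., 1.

H_0 = Z,  H_1 = Z.

Order the vertices as 0 < 1 < 2. Listing each simplex with vertices in this order, K has dimension 1 with simplices:

  0-simplices (3): [0], [1], [2]
  1-simplices (3): [0,1], [0,2], [1,2]

giving chain groups C_0 ≅ Z^3, C_1 ≅ Z^3.

The boundary map ∂_1: C_1 → C_0 sends each edge [p,q] (with p < q) to q − p. For instance
  ∂[0,1] = [1] − [0].
This gives a 3×3 integer matrix of rank 2; reducing to Smith normal form yields diagonal entries (1,1).

Reading off H_k = ker ∂_k / im ∂_{k+1}:

  H_0: rank C_0 − rank ∂_1 = 3 − 2 = 1, and the invariant factors of ∂_1 are all 1, so H_0 ≅ Z.
  H_1: rank ker ∂_1 − rank ∂_2 = (3 − 2) − 0 = 1, and there is no ∂_2, so H_1 ≅ Z.

(K is a triangulation of the circle S^1.)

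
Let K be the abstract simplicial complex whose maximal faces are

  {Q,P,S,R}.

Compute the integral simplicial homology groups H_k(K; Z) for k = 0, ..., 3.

We work with the vertex ordering P < Q < R < S. The simplices of K, each written with vertices in increasing order, are:

  0-simplices (4): P, Q, R, S
  1-simplices (6): PQ, PR, PS, QR, QS, RS
  2-simplices (4): PQR, PQS, PRS, QRS
  3-simplices (1): PQRS

Hence C_0 ≅ Z^4, C_1 ≅ Z^6, C_2 ≅ Z^4, C_3 ≅ Z^1.

Boundary ∂_1: C_1 → C_0 sends each edge [p,q] (with p < q) to q − p. For instance
  ∂PS = S − P.
The 4×6 boundary matrix has rank 3 and Smith normal form diag(1,1,1).

∂_2: C_2 → C_1 maps a triangle to the signed sum of its edges. For instance
  ∂PRS = RS − PS + PR,
  ∂QRS = RS − QS + QR.
The resulting 6×4 matrix has rank 3, and its Smith normal form has invariant factors (1,1,1).

∂_3: C_3 → C_2 sends each 3-simplex σ to the alternating sum Σ_i (−1)^i (σ with its i-th vertex removed). For instance
  ∂PQRS = QRS − PRS + PQS − PQR.
As a 4×1 matrix over Z this has rank 1, with invariant factors (1).

Computing H_k = (kernel of ∂_k) / (image of ∂_{k+1}):

  H_0: rank C_0 − rank ∂_1 = 4 − 3 = 1, and the invariant factors of ∂_1 are all 1, so H_0 ≅ Z.
  H_1: rank ker ∂_1 − rank ∂_2 = (6 − 3) − 3 = 0, and the invariant factors of ∂_2 are all 1, so H_1 ≅ 0.
  H_2: rank ker ∂_2 − rank ∂_3 = (4 − 3) − 1 = 0, and the invariant factors of ∂_3 are all 1, so H_2 ≅ 0.
  H_3: rank ker ∂_3 − rank ∂_4 = (1 − 1) − 0 = 0, and there is no ∂_4, so H_3 ≅ 0.

As a check, the Euler characteristic is 4 − 6 + 4 − 1 = 1, which agrees with 1 − 0 + 0 − 0 = 1.
(K is a triangulation of the 3-simplex.)

H_0 ≅ Z,  H_1 = 0,  H_2 = 0,  H_3 = 0.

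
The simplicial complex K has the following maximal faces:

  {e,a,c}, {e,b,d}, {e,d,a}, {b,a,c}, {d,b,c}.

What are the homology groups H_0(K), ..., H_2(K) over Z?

Fix the vertex order a < b < c < d < e and write every simplex with vertices in increasing order. Then dim K = 2 and the simplices of K are:

  0-simplices (5): a, b, c, d, e
  1-simplices (10): ab, ac, ad, ae, bc, bd, be, cd, ce, de
  2-simplices (5): abc, ace, ade, bcd, bde

giving chain groups C_0 ≅ Z^5, C_1 ≅ Z^10, C_2 ≅ Z^5.

Boundary ∂_1: C_1 → C_0 sends each edge [p,q] (with p < q) to q − p. For instance
  ∂ce = e − c.
As a 5×10 matrix over Z this has rank 4, with invariant factors (1,1,1,1).

Boundary ∂_2: C_2 → C_1 maps a triangle to the signed sum of its edges. For instance
  ∂abc = bc − ac + ab,
  ∂ade = de − ae + ad.
As a 10×5 matrix over Z this has rank 5, with invariant factors (1,1,1,1,1).

Computing H_k = (kernel of ∂_k) / (image of ∂_{k+1}):

  H_0: rank C_0 − rank ∂_1 = 5 − 4 = 1, and the invariant factors of ∂_1 are all 1, so H_0 ≅ Z.
  H_1: rank ker ∂_1 − rank ∂_2 = (10 − 4) − 5 = 1, and the invariant factors of ∂_2 are all 1, so H_1 ≅ Z.
  H_2: rank ker ∂_2 − rank ∂_3 = (5 − 5) − 0 = 0, and there is no ∂_3, so H_2 ≅ 0.

H_0 ≅ Z,  H_1 ≅ Z,  H_2 = 0.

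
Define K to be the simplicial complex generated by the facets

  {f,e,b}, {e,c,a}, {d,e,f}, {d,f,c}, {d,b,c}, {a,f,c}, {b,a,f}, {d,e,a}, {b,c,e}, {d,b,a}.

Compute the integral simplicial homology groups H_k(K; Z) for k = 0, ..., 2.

H_0 ≅ Z,  H_1 ≅ Z/2,  H_2 = 0.

K has 6 vertices, 15 edges, 10 triangles.
rank ∂_0 = 0, rank ∂_1 = 5 ⇒ b_0 = 6 − 0 − 5 = 1; all invariant factors of ∂_1 are 1 so no torsion. So H_0 = Z.
rank ∂_1 = 5, rank ∂_2 = 10 ⇒ b_1 = 15 − 5 − 10 = 0; ∂_2 has invariant factor(s) [2] giving torsion. So H_1 = Z/2.
rank ∂_2 = 10, rank ∂_3 = 0 ⇒ b_2 = 10 − 10 − 0 = 0. So H_2 = 0.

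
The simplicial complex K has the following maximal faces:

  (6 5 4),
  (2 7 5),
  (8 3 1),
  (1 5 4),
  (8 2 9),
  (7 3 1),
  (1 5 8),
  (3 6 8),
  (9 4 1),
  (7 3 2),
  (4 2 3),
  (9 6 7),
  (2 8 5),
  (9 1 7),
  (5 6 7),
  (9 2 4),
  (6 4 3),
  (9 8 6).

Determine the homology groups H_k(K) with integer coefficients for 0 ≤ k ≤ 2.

H_0 = Z,  H_1 = Z^2,  H_2 = Z.

We work with the vertex ordering 1 < 2 < 3 < 4 < 5 < 6 < 7 < 8 < 9. The simplices of K, each written with vertices in increasing order, are:

  0-simplices (9): [1], [2], [3], [4], [5], [6], [7], [8], [9]
  1-simplices (27): (27 of them)
  2-simplices (18): [1,3,7], [1,3,8], [1,4,5], [1,4,9], [1,5,8], [1,7,9], [2,3,4], [2,3,7], [2,4,9], [2,5,7], [2,5,8], [2,8,9], [3,4,6], [3,6,8], [4,5,6], [5,6,7], [6,7,9], [6,8,9]

giving chain groups C_0 ≅ Z^9, C_1 ≅ Z^27, C_2 ≅ Z^18.

Boundary ∂_1: C_1 → C_0 maps an edge to its endpoints' difference, ∂[p,q] = q − p.
This gives a 9×27 integer matrix of rank 8; reducing to Smith normal form yields diagonal entries (1,1,1,1,1,1,1,1).

Boundary ∂_2: C_2 → C_1 sends each 2-simplex [p,q,r] to [q,r] − [p,r] + [p,q]. For instance
  ∂[1,3,7] = [3,7] − [1,7] + [1,3],
  ∂[2,5,8] = [5,8] − [2,8] + [2,5].
As a 27×18 matrix over Z this has rank 17, with invariant factors (1,1,1,1,1,1,1,1,1,1,1,1,1,1,1,1,1).

From H_k ≅ ker(∂_k) / im(∂_{k+1}) we obtain:

  H_0: rank C_0 − rank ∂_1 = 9 − 8 = 1, and the invariant factors of ∂_1 are all 1, so H_0 ≅ Z.
  H_1: rank ker ∂_1 − rank ∂_2 = (27 − 8) − 17 = 2, and the invariant factors of ∂_2 are all 1, so H_1 ≅ Z^2.
  H_2: rank ker ∂_2 − rank ∂_3 = (18 − 17) − 0 = 1, and there is no ∂_3, so H_2 ≅ Z.

As a check, the Euler characteristic is 9 − 27 + 18 = 0, which agrees with 1 − 2 + 1 = 0.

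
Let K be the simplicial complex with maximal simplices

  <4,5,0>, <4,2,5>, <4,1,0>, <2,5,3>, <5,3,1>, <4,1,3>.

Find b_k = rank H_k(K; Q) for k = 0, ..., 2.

b_0 = 1, b_1 = 1, b_2 = 0.

Take the total order 0 < 1 < 2 < 3 < 4 < 5 on the vertex set. Then K (dimension 2) consists of the simplices:

  0-simplices (6): [0], [1], [2], [3], [4], [5]
  1-simplices (12): [0,1], [0,4], [0,5], [1,3], [1,4], [1,5], [2,3], [2,4], [2,5], [3,4], [3,5], [4,5]
  2-simplices (6): [0,1,4], [0,4,5], [1,3,4], [1,3,5], [2,3,5], [2,4,5]

so the chain groups are C_0 ≅ Z^6, C_1 ≅ Z^12, C_2 ≅ Z^6.

∂_1: C_1 → C_0 sends each edge [p,q] (with p < q) to q − p. For instance
  ∂[3,5] = [5] − [3].
As a 6×12 matrix over Z this has rank 5, with invariant factors (1,1,1,1,1).

The boundary map ∂_2: C_2 → C_1 sends each 2-simplex [p,q,r] to [q,r] − [p,r] + [p,q]. For instance
  ∂[2,3,5] = [3,5] − [2,5] + [2,3],
  ∂[0,1,4] = [1,4] − [0,4] + [0,1].
The resulting 12×6 matrix has rank 6, and its Smith normal form has invariant factors (1,1,1,1,1,1).

Computing H_k = (kernel of ∂_k) / (image of ∂_{k+1}):

  H_0: rank C_0 − rank ∂_1 = 6 − 5 = 1, and the invariant factors of ∂_1 are all 1, so H_0 ≅ Z.
  H_1: rank ker ∂_1 − rank ∂_2 = (12 − 5) − 6 = 1, and the invariant factors of ∂_2 are all 1, so H_1 ≅ Z.
  H_2: rank ker ∂_2 − rank ∂_3 = (6 − 6) − 0 = 0, and there is no ∂_3, so H_2 ≅ 0.

As a check, the Euler characteristic is 6 − 12 + 6 = 0, which agrees with 1 − 1 + 0 = 0.

Hence the Betti numbers are b_0 = 1, b_1 = 1, b_2 = 0.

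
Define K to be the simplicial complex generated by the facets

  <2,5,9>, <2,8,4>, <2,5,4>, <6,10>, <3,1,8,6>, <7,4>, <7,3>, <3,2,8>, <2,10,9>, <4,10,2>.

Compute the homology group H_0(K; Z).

Take the total order 1 < 2 < 3 < 4 < 5 < 6 < 7 < 8 < 9 < 10 on the vertex set. Then K (dimension 3) consists of the simplices:

  0-simplices (10): [1], [2], [3], [4], [5], [6], [7], [8], [9], [10]
  1-simplices (20): [1,3], [1,6], [1,8], [2,3], [2,4], [2,5], [2,8], [2,9], [2,10], [3,6], [3,7], [3,8], [4,5], [4,7], [4,8], [4,10], [5,9], [6,8], [6,10], [9,10]
  2-simplices (10): [1,3,6], [1,3,8], [1,6,8], [2,3,8], [2,4,5], [2,4,8], [2,4,10], [2,5,9], [2,9,10], [3,6,8]
  3-simplices (1): [1,3,6,8]

so the chain groups are C_0 ≅ Z^10, C_1 ≅ Z^20, C_2 ≅ Z^10, C_3 ≅ Z^1.

Boundary ∂_1: C_1 → C_0 is given by ∂[p,q] = [q] − [p].
The 10×20 boundary matrix has rank 9 and Smith normal form diag(1,1,1,1,1,1,1,1,1).

∂_2: C_2 → C_1 acts by ∂[p,q,r] = [q,r] − [p,r] + [p,q]. For instance
  ∂[2,3,8] = [3,8] − [2,8] + [2,3],
  ∂[1,3,8] = [3,8] − [1,8] + [1,3].
As a 20×10 matrix over Z this has rank 9, with invariant factors (1,1,1,1,1,1,1,1,1).

The boundary map ∂_3: C_3 → C_2 sends each 3-simplex σ to the alternating sum Σ_i (−1)^i (σ with its i-th vertex removed). For instance
  ∂[1,3,6,8] = [3,6,8] − [1,6,8] + [1,3,8] − [1,3,6].
The resulting 10×1 matrix has rank 1, and its Smith normal form has invariant factors (1).

Computing H_k = (kernel of ∂_k) / (image of ∂_{k+1}):

  H_0: rank C_0 − rank ∂_1 = 10 − 9 = 1, and the invariant factors of ∂_1 are all 1, so H_0 ≅ Z.

H_0 ≅ Z.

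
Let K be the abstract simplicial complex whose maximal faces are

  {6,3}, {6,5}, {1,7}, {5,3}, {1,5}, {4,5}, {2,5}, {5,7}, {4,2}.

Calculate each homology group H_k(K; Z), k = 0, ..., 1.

H_0 ≅ Z,  H_1 ≅ Z^3.

We work with the vertex ordering 1 < 2 < 3 < 4 < 5 < 6 < 7. The simplices of K, each written with vertices in increasing order, are:

  0-simplices (7): [1], [2], [3], [4], [5], [6], [7]
  1-simplices (9): [1,5], [1,7], [2,4], [2,5], [3,5], [3,6], [4,5], [5,6], [5,7]

so the chain groups are C_0 ≅ Z^7, C_1 ≅ Z^9.

Boundary ∂_1: C_1 → C_0 sends each edge [p,q] (with p < q) to q − p. For instance
  ∂[5,7] = [7] − [5].
This gives a 7×9 integer matrix of rank 6; reducing to Smith normal form yields diagonal entries (1,1,1,1,1,1).

Computing H_k = (kernel of ∂_k) / (image of ∂_{k+1}):

  H_0: rank C_0 − rank ∂_1 = 7 − 6 = 1, and the invariant factors of ∂_1 are all 1, so H_0 ≅ Z.
  H_1: rank ker ∂_1 − rank ∂_2 = (9 − 6) − 0 = 3, and there is no ∂_2, so H_1 ≅ Z^3.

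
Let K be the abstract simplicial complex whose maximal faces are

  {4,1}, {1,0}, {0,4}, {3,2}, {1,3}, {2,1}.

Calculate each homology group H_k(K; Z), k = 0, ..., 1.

H_0 = Z,  H_1 = Z^2.

We work with the vertex ordering 0 < 1 < 2 < 3 < 4. The simplices of K, each written with vertices in increasing order, are:

  0-simplices (5): [0], [1], [2], [3], [4]
  1-simplices (6): [0,1], [0,4], [1,2], [1,3], [1,4], [2,3]

giving chain groups C_0 ≅ Z^5, C_1 ≅ Z^6.

∂_1: C_1 → C_0 sends each edge [p,q] (with p < q) to q − p. For instance
  ∂[1,3] = [3] − [1].
This gives a 5×6 integer matrix of rank 4; reducing to Smith normal form yields diagonal entries (1,1,1,1).

Computing H_k = (kernel of ∂_k) / (image of ∂_{k+1}):

  H_0: rank C_0 − rank ∂_1 = 5 − 4 = 1, and the invariant factors of ∂_1 are all 1, so H_0 = Z.
  H_1: rank ker ∂_1 − rank ∂_2 = (6 − 4) − 0 = 2, and there is no ∂_2, so H_1 = Z^2.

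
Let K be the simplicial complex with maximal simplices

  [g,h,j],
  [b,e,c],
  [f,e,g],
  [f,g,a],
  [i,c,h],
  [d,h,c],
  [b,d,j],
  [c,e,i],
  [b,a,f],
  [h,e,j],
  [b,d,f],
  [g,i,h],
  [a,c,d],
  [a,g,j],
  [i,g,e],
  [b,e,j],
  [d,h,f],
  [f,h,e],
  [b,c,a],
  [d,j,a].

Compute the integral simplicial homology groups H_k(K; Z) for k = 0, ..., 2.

Take the total order a < b < c < d < e < f < g < h < i < j on the vertex set. Then K (dimension 2) consists of the simplices:

  0-simplices (10): a, b, c, d, e, f, g, h, i, j
  1-simplices (30): ab, ac, ad, af, ag, aj, bc, bd, be, bf, bj, cd, ce, ch, ci, df, dh, dj, ef, eg, eh, ei, ej, fg, fh, gh, gi, gj, hi, hj
  2-simplices (20): abc, abf, acd, adj, afg, agj, bce, bdf, bdj, bej, cdh, cei, chi, dfh, efg, efh, egi, ehj, ghi, ghj

so the chain groups are C_0 ≅ Z^10, C_1 ≅ Z^30, C_2 ≅ Z^20.

Boundary ∂_1: C_1 → C_0 sends each edge [p,q] (with p < q) to q − p.
The resulting 10×30 matrix has rank 9, and its Smith normal form has invariant factors (1,1,1,1,1,1,1,1,1).

Boundary ∂_2: C_2 → C_1 sends each 2-simplex [p,q,r] to [q,r] − [p,r] + [p,q]. For instance
  ∂cei = ei − ci + ce,
  ∂chi = hi − ci + ch.
The resulting 30×20 matrix has rank 20, and its Smith normal form has invariant factors (1,1,1,1,1,1,1,1,1,1,1,1,1,1,1,1,1,1,1,2).

Now H_k = ker ∂_k / im ∂_{k+1}, so:

  H_0: rank C_0 − rank ∂_1 = 10 − 9 = 1, and the invariant factors of ∂_1 are all 1, so H_0 = Z.
  H_1: rank ker ∂_1 − rank ∂_2 = (30 − 9) − 20 = 1, and ∂_2 has invariant factor 2 > 1, so H_1 = Z ⊕ Z_2.
  H_2: rank ker ∂_2 − rank ∂_3 = (20 − 20) − 0 = 0, and there is no ∂_3, so H_2 = 0.

(K is a triangulation of the Klein bottle.)

H_0 = Z,  H_1 = Z ⊕ Z_2,  H_2 = 0.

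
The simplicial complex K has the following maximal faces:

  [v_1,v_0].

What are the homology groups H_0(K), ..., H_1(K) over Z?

We work with the vertex ordering v_0 < v_1. The simplices of K, each written with vertices in increasing order, are:

  0-simplices (2): [v_0], [v_1]
  1-simplices (1): [v_0,v_1]

so the chain groups are C_0 ≅ Z^2, C_1 ≅ Z^1.

The boundary map ∂_1: C_1 → C_0 maps an edge to its endpoints' difference, ∂[p,q] = q − p.
As a 2×1 matrix over Z this has rank 1, with invariant factors (1).

Computing H_k = (kernel of ∂_k) / (image of ∂_{k+1}):

  H_0: rank C_0 − rank ∂_1 = 2 − 1 = 1, and the invariant factors of ∂_1 are all 1, so H_0 ≅ Z.
  H_1: rank ker ∂_1 − rank ∂_2 = (1 − 1) − 0 = 0, and there is no ∂_2, so H_1 ≅ 0.

H_0 ≅ Z,  H_1 = 0.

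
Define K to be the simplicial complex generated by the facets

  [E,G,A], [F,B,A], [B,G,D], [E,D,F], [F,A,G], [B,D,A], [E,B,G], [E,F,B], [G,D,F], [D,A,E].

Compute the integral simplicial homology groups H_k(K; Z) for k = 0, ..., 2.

Take the total order A < B < D < E < F < G on the vertex set. Then K (dimension 2) consists of the simplices:

  0-simplices (6): A, B, D, E, F, G
  1-simplices (15): AB, AD, AE, AF, AG, BD, BE, BF, BG, DE, DF, DG, EF, EG, FG
  2-simplices (10): ABD, ABF, ADE, AEG, AFG, BDG, BEF, BEG, DEF, DFG

so the chain groups are C_0 ≅ Z^6, C_1 ≅ Z^15, C_2 ≅ Z^10.

The boundary map ∂_1: C_1 → C_0 is given by ∂[p,q] = [q] − [p].
This gives a 6×15 integer matrix of rank 5; reducing to Smith normal form yields diagonal entries (1,1,1,1,1).

∂_2: C_2 → C_1 sends each 2-simplex [p,q,r] to [q,r] − [p,r] + [p,q]. For instance
  ∂BEF = EF − BF + BE,
  ∂ABF = BF − AF + AB.
The resulting 15×10 matrix has rank 10, and its Smith normal form has invariant factors (1,1,1,1,1,1,1,1,1,2).

From H_k ≅ ker(∂_k) / im(∂_{k+1}) we obtain:

  H_0: rank C_0 − rank ∂_1 = 6 − 5 = 1, and the invariant factors of ∂_1 are all 1, so H_0 ≅ Z.
  H_1: rank ker ∂_1 − rank ∂_2 = (15 − 5) − 10 = 0, and ∂_2 has invariant factor 2 > 1, so H_1 ≅ Z/2.
  H_2: rank ker ∂_2 − rank ∂_3 = (10 − 10) − 0 = 0, and there is no ∂_3, so H_2 ≅ 0.

As a check, the Euler characteristic is 6 − 15 + 10 = 1, which agrees with 1 − 0 + 0 = 1.

H_0 = Z,  H_1 = Z/2,  H_2 = 0.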